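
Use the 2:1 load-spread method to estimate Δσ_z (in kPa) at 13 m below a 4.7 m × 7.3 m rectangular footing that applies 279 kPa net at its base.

By the 2:1 method the load spreads at 1 horizontal : 2 vertical, so at depth z the loaded area has grown by z in each plan dimension:
Δσ = qBL/((B+z)(L+z)) = 279×4.7×7.3/((4.7+13)(7.3+13)) = 26.641 kPa

Δσ_z ≈ 26.6 kPa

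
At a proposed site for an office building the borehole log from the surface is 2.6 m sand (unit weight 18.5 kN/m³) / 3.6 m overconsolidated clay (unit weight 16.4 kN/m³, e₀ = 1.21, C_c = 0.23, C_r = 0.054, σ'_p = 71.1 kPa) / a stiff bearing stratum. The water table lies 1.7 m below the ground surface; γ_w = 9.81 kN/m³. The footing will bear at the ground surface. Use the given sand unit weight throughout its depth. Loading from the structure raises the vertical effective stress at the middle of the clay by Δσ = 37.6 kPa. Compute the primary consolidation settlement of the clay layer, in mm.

S_c ≈ 48.6 mm

Mid-depth of clay below the ground surface: z = 2.6 + 3.6/2 = 4.4 m.
Total vertical stress at mid-clay: σ_v = 18.5×2.6 + 16.4×1.8 = 77.62 kPa.
Pore pressure: u = 9.81×(4.4 − 1.7) = 26.487 kPa.
Initial effective stress: σ'_0 = σ_v − u = 77.62 − 26.487 = 51.133 kPa.
Final effective stress: σ'_f = 51.133 + 37.6 = 88.733 kPa.
σ'_f = 88.733 > σ'_p = 71.1 kPa, so the stress path crosses the preconsolidation pressure — recompression up to σ'_p, then virgin compression beyond:
S_c = H/(1+e₀)·[C_r·log₁₀(σ'_p/σ'_0) + C_c·log₁₀(σ'_f/σ'_p)]
    = 3.6/2.21 × [0.054×log₁₀(71.1/51.133) + 0.23×log₁₀(88.733/71.1)]
    = 1.629 × [0.0077311 + 0.02213] = 0.04864 m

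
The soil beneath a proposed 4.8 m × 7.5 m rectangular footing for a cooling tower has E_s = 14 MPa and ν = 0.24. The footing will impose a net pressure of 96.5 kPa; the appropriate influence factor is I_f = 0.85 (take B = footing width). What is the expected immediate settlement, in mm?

S_e ≈ 26.5 mm

Immediate (elastic) settlement: S_e = q·B·(1−ν²)/E_s · I_f.
E_s = 14 MPa = 14000 kPa.
S_e = 96.5 × 4.8 × (1 − 0.24²) / 14000 × 0.85
    = 96.5 × 4.8 × 0.9424 / 14000 × 0.85
    = 0.0265 m = 26.5 mm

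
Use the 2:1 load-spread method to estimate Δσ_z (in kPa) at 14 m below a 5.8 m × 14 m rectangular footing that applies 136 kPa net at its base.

Δσ_z ≈ 19.9 kPa

By the 2:1 method the load spreads at 1 horizontal : 2 vertical, so at depth z the loaded area has grown by z in each plan dimension:
Δσ = qBL/((B+z)(L+z)) = 136×5.8×14/((5.8+14)(14+14)) = 19.919 kPa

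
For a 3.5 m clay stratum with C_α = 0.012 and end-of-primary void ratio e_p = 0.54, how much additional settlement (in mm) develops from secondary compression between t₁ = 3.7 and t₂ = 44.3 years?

Secondary compression: S_s = C_α·H/(1+e_p)·log₁₀(t₂/t₁)
S_s = 0.012×3.5/(1+0.54)×log₁₀(44.3/3.7)
    = 0.02727 × 1.078 = 0.02941 m

S_s ≈ 29.4 mm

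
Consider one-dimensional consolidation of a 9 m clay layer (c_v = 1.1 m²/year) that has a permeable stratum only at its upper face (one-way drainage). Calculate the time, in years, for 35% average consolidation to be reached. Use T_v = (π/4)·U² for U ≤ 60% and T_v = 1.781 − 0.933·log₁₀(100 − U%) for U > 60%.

t ≈ 7.08 years

Drainage path length: H_d = H = 9 m (single drainage).
U ≤ 60%: T_v = (π/4)·U² = (π/4)×0.35² = 0.096211.
t = T_v·H_d²/c_v = 0.096211×9²/1.1 = 7.085 years.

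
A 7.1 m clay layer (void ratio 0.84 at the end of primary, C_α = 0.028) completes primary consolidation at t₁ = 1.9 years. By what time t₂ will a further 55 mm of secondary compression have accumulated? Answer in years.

t₂ ≈ 6.13 years

S_s = C_α·H/(1+e_p)·log₁₀(t₂/t₁) ⇒ log₁₀(t₂/t₁) = S_s·(1+e_p)/(C_α·H).
log₁₀(t₂/t₁) = 0.055 × (1+0.84) / (0.028×7.1) = 0.5091
t₂ = t₁ × 10^0.5091 = 1.9 × 3.229 = 6.135 years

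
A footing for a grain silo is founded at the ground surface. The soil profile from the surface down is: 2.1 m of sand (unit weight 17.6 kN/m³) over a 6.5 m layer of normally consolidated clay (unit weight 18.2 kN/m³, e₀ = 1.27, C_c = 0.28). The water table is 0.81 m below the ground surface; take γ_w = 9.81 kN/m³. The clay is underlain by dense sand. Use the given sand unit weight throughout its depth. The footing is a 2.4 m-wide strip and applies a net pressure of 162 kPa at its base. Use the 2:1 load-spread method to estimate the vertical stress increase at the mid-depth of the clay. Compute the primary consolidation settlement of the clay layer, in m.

Mid-depth of clay below the ground surface: z = 2.1 + 6.5/2 = 5.35 m.
Total vertical stress at mid-clay: σ_v = 17.6×2.1 + 18.2×3.25 = 96.11 kPa.
Pore pressure: u = 9.81×(5.35 − 0.81) = 44.537 kPa.
Initial effective stress: σ'_0 = σ_v − u = 96.11 − 44.537 = 51.573 kPa.
Stress increase at mid-clay by the 2:1 spreading method:
Δσ = qB/(B+z) = 162×2.4/(2.4+5.35) = 50.168 kPa
Final effective stress: σ'_f = σ'_0 + Δσ = 51.573 + 50.168 = 101.74 kPa.
Normally consolidated clay, so the full stress increment lies on the virgin compression line:
S_c = C_c·H/(1+e₀)·log₁₀(σ'_f/σ'_0) = 0.28×6.5/(1+1.27)×log₁₀(101.74/51.573)
    = 0.80176 × 0.29507 = 0.2366 m

S_c ≈ 0.237 m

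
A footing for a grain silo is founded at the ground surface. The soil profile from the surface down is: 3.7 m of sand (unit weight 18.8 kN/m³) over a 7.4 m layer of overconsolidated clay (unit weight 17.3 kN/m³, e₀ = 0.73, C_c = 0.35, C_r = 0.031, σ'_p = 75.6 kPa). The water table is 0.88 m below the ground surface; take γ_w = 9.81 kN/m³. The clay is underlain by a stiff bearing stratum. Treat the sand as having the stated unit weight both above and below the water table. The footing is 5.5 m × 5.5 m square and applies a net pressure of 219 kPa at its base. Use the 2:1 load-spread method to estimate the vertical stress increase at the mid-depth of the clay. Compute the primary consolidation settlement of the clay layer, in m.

S_c ≈ 0.245 m

Mid-depth of clay below the ground surface: z = 3.7 + 7.4/2 = 7.4 m.
Total vertical stress at mid-clay: σ_v = 18.8×3.7 + 17.3×3.7 = 133.57 kPa.
Pore pressure: u = 9.81×(7.4 − 0.88) = 63.961 kPa.
Initial effective stress: σ'_0 = σ_v − u = 133.57 − 63.961 = 69.609 kPa.
Stress increase at mid-clay by the 2:1 spreading method:
Δσ = qBL/((B+z)(L+z)) = 219×5.5×5.5/((5.5+7.4)(5.5+7.4)) = 39.81 kPa
Final effective stress: σ'_f = 69.609 + 39.81 = 109.42 kPa.
σ'_f = 109.42 > σ'_p = 75.6 kPa, so the stress path crosses the preconsolidation pressure — recompression up to σ'_p, then virgin compression beyond:
S_c = H/(1+e₀)·[C_r·log₁₀(σ'_p/σ'_0) + C_c·log₁₀(σ'_f/σ'_p)]
    = 7.4/1.73 × [0.031×log₁₀(75.6/69.609) + 0.35×log₁₀(109.42/75.6)]
    = 4.2775 × [0.0011115 + 0.056201] = 0.2452 m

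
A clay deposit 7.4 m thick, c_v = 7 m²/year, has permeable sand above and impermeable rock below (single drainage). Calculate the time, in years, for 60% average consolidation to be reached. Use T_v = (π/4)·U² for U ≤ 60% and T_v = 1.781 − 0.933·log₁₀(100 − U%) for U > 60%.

t ≈ 2.21 years

Drainage path length: H_d = H = 7.4 m (single drainage).
U ≤ 60%: T_v = (π/4)·U² = (π/4)×0.6² = 0.28274.
t = T_v·H_d²/c_v = 0.28274×7.4²/7 = 2.212 years.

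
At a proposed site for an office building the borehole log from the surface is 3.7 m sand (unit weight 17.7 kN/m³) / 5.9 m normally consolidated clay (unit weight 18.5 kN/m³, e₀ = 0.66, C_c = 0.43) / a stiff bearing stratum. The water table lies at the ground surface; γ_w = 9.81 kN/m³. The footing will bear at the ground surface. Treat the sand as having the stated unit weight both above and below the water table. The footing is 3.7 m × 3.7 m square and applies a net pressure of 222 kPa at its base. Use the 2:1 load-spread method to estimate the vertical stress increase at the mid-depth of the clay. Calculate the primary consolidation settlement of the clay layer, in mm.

S_c ≈ 277 mm

Mid-depth of clay below the ground surface: z = 3.7 + 5.9/2 = 6.65 m.
Total vertical stress at mid-clay: σ_v = 17.7×3.7 + 18.5×2.95 = 120.06 kPa.
Pore pressure: u = 9.81×(6.65 − 0) = 65.237 kPa.
Initial effective stress: σ'_0 = σ_v − u = 120.06 − 65.237 = 54.823 kPa.
Stress increase at mid-clay by the 2:1 spreading method:
Δσ = qBL/((B+z)(L+z)) = 222×3.7×3.7/((3.7+6.65)(3.7+6.65)) = 28.371 kPa
Final effective stress: σ'_f = σ'_0 + Δσ = 54.823 + 28.371 = 83.194 kPa.
Normally consolidated clay, so the full stress increment lies on the virgin compression line:
S_c = C_c·H/(1+e₀)·log₁₀(σ'_f/σ'_0) = 0.43×5.9/(1+0.66)×log₁₀(83.194/54.823)
    = 1.5283 × 0.18113 = 0.2768 m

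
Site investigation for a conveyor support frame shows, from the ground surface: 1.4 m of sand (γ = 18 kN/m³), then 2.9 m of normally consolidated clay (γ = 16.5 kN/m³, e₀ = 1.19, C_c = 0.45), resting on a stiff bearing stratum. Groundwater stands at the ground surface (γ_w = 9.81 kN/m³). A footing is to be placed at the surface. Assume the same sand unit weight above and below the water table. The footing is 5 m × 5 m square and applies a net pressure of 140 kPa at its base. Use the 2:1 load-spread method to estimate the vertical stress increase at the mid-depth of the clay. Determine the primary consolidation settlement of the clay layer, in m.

S_c ≈ 0.337 m

Mid-depth of clay below the ground surface: z = 1.4 + 2.9/2 = 2.85 m.
Total vertical stress at mid-clay: σ_v = 18×1.4 + 16.5×1.45 = 49.125 kPa.
Pore pressure: u = 9.81×(2.85 − 0) = 27.959 kPa.
Initial effective stress: σ'_0 = σ_v − u = 49.125 − 27.959 = 21.166 kPa.
Stress increase at mid-clay by the 2:1 spreading method:
Δσ = qBL/((B+z)(L+z)) = 140×5×5/((5+2.85)(5+2.85)) = 56.797 kPa
Final effective stress: σ'_f = σ'_0 + Δσ = 21.166 + 56.797 = 77.963 kPa.
Normally consolidated clay, so the full stress increment lies on the virgin compression line:
S_c = C_c·H/(1+e₀)·log₁₀(σ'_f/σ'_0) = 0.45×2.9/(1+1.19)×log₁₀(77.963/21.166)
    = 0.59589 × 0.56625 = 0.3374 m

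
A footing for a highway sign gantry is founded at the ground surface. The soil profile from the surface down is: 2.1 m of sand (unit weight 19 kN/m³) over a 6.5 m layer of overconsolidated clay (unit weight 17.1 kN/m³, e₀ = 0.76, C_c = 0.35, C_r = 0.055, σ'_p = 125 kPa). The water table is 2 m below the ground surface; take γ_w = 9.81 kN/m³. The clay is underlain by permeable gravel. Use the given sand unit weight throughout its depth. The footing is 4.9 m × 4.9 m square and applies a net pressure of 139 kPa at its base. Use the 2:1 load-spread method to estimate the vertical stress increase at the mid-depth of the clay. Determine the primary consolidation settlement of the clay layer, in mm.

S_c ≈ 36.2 mm

Mid-depth of clay below the ground surface: z = 2.1 + 6.5/2 = 5.35 m.
Total vertical stress at mid-clay: σ_v = 19×2.1 + 17.1×3.25 = 95.475 kPa.
Pore pressure: u = 9.81×(5.35 − 2) = 32.864 kPa.
Initial effective stress: σ'_0 = σ_v − u = 95.475 − 32.864 = 62.611 kPa.
Stress increase at mid-clay by the 2:1 spreading method:
Δσ = qBL/((B+z)(L+z)) = 139×4.9×4.9/((4.9+5.35)(4.9+5.35)) = 31.766 kPa
Final effective stress: σ'_f = 62.611 + 31.766 = 94.377 kPa.
σ'_f = 94.377 ≤ σ'_p = 125 kPa, so the clay remains overconsolidated and only the recompression index applies:
S_c = C_r·H/(1+e₀)·log₁₀(σ'_f/σ'_0) = 0.055×6.5/1.76×log₁₀(94.377/62.611)
    = 0.20313 × 0.17822 = 0.0362 m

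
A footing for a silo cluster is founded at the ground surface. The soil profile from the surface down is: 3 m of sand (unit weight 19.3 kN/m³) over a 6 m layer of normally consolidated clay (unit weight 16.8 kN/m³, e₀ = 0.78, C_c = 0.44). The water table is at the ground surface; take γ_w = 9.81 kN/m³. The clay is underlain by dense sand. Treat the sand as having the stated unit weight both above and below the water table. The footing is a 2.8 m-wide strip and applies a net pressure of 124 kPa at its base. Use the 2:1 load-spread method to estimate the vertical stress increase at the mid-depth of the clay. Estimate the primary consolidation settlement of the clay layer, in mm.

Mid-depth of clay below the ground surface: z = 3 + 6/2 = 6 m.
Total vertical stress at mid-clay: σ_v = 19.3×3 + 16.8×3 = 108.3 kPa.
Pore pressure: u = 9.81×(6 − 0) = 58.86 kPa.
Initial effective stress: σ'_0 = σ_v − u = 108.3 − 58.86 = 49.44 kPa.
Stress increase at mid-clay by the 2:1 spreading method:
Δσ = qB/(B+z) = 124×2.8/(2.8+6) = 39.455 kPa
Final effective stress: σ'_f = σ'_0 + Δσ = 49.44 + 39.455 = 88.895 kPa.
Normally consolidated clay, so the full stress increment lies on the virgin compression line:
S_c = C_c·H/(1+e₀)·log₁₀(σ'_f/σ'_0) = 0.44×6/(1+0.78)×log₁₀(88.895/49.44)
    = 1.4831 × 0.2548 = 0.3779 m

S_c ≈ 378 mm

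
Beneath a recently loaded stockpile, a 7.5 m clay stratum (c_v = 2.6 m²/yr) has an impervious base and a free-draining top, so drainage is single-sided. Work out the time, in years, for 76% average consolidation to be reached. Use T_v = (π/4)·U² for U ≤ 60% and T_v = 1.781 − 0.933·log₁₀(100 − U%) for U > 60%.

Drainage path length: H_d = H = 7.5 m (single drainage).
U > 60%: T_v = 1.781 − 0.933·log₁₀(100 − 76) = 0.49326.
t = T_v·H_d²/c_v = 0.49326×7.5²/2.6 = 10.67 years.

t ≈ 10.7 years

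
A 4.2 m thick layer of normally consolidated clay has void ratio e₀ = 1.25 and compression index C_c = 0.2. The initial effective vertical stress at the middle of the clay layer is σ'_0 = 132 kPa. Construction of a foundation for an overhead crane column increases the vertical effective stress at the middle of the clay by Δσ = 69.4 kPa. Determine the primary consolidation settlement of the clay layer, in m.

S_c ≈ 0.0685 m

Final effective stress: σ'_f = σ'_0 + Δσ = 132 + 69.4 = 201.4 kPa.
Normally consolidated clay, so the full stress increment lies on the virgin compression line:
S_c = C_c·H/(1+e₀)·log₁₀(σ'_f/σ'_0) = 0.2×4.2/(1+1.25)×log₁₀(201.4/132)
    = 0.37333 × 0.18349 = 0.0685 m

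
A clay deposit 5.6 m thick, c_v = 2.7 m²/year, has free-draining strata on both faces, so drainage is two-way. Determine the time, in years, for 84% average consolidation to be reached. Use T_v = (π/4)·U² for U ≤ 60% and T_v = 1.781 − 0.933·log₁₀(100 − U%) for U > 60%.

Drainage path length: H_d = H/2 = 2.8 m (double drainage).
U > 60%: T_v = 1.781 − 0.933·log₁₀(100 − 84) = 0.65756.
t = T_v·H_d²/c_v = 0.65756×2.8²/2.7 = 1.909 years.

t ≈ 1.91 years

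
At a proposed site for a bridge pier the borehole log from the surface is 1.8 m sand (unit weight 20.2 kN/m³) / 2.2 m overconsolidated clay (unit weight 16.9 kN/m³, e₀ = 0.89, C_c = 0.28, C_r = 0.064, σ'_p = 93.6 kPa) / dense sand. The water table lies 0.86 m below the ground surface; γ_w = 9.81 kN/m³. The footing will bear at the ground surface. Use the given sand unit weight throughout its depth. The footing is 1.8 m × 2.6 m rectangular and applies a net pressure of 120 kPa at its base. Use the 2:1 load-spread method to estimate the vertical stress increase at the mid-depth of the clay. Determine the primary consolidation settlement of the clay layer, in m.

Mid-depth of clay below the ground surface: z = 1.8 + 2.2/2 = 2.9 m.
Total vertical stress at mid-clay: σ_v = 20.2×1.8 + 16.9×1.1 = 54.95 kPa.
Pore pressure: u = 9.81×(2.9 − 0.86) = 20.012 kPa.
Initial effective stress: σ'_0 = σ_v − u = 54.95 − 20.012 = 34.938 kPa.
Stress increase at mid-clay by the 2:1 spreading method:
Δσ = qBL/((B+z)(L+z)) = 120×1.8×2.6/((1.8+2.9)(2.6+2.9)) = 21.725 kPa
Final effective stress: σ'_f = 34.938 + 21.725 = 56.663 kPa.
σ'_f = 56.663 ≤ σ'_p = 93.6 kPa, so the clay remains overconsolidated and only the recompression index applies:
S_c = C_r·H/(1+e₀)·log₁₀(σ'_f/σ'_0) = 0.064×2.2/1.89×log₁₀(56.663/34.938)
    = 0.074496 × 0.21 = 0.01564 m

S_c ≈ 0.0156 m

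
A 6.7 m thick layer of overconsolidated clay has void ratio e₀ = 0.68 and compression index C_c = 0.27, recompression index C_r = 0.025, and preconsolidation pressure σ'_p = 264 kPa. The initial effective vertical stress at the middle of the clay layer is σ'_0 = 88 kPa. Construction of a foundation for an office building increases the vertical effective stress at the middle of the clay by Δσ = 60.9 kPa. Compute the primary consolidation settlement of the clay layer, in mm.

S_c ≈ 22.8 mm

Final effective stress: σ'_f = 88 + 60.9 = 148.9 kPa.
σ'_f = 148.9 ≤ σ'_p = 264 kPa, so the clay remains overconsolidated and only the recompression index applies:
S_c = C_r·H/(1+e₀)·log₁₀(σ'_f/σ'_0) = 0.025×6.7/1.68×log₁₀(148.9/88)
    = 0.099703 × 0.22841 = 0.02277 m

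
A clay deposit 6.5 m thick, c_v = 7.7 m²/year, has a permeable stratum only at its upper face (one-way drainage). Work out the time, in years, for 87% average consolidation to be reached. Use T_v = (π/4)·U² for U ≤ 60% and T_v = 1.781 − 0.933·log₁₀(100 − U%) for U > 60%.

t ≈ 4.07 years

Drainage path length: H_d = H = 6.5 m (single drainage).
U > 60%: T_v = 1.781 − 0.933·log₁₀(100 − 87) = 0.74169.
t = T_v·H_d²/c_v = 0.74169×6.5²/7.7 = 4.07 years.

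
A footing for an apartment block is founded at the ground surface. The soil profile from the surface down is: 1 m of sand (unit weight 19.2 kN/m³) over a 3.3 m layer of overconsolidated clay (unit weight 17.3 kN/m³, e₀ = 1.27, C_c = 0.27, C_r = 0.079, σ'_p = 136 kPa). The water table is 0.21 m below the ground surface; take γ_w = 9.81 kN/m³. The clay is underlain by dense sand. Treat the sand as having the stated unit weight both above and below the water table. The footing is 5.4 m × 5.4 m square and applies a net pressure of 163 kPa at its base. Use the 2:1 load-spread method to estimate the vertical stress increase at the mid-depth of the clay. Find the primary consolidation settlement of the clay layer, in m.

S_c ≈ 0.0701 m

Mid-depth of clay below the ground surface: z = 1 + 3.3/2 = 2.65 m.
Total vertical stress at mid-clay: σ_v = 19.2×1 + 17.3×1.65 = 47.745 kPa.
Pore pressure: u = 9.81×(2.65 − 0.21) = 23.936 kPa.
Initial effective stress: σ'_0 = σ_v − u = 47.745 − 23.936 = 23.809 kPa.
Stress increase at mid-clay by the 2:1 spreading method:
Δσ = qBL/((B+z)(L+z)) = 163×5.4×5.4/((5.4+2.65)(5.4+2.65)) = 73.347 kPa
Final effective stress: σ'_f = 23.809 + 73.347 = 97.156 kPa.
σ'_f = 97.156 ≤ σ'_p = 136 kPa, so the clay remains overconsolidated and only the recompression index applies:
S_c = C_r·H/(1+e₀)·log₁₀(σ'_f/σ'_0) = 0.079×3.3/2.27×log₁₀(97.156/23.809)
    = 0.11484 × 0.61073 = 0.07014 m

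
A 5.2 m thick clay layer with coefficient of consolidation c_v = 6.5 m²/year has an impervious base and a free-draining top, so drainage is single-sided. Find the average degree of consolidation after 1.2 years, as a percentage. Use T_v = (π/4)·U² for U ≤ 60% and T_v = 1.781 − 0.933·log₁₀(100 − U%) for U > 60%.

Drainage path length: H_d = H = 5.2 m (single drainage).
T_v = c_v·t/H_d² = 6.5×1.2/5.2² = 0.28846.
T_v = 0.28846 corresponds to the U > 60% branch:
U = 1 − 10^((1.781 − T_v)/0.933)/100 = 0.6021

U ≈ 60.2 %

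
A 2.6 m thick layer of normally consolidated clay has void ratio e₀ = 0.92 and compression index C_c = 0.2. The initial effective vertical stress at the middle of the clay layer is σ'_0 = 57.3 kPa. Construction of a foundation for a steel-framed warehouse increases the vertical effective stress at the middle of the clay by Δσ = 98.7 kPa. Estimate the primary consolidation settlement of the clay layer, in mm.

Final effective stress: σ'_f = σ'_0 + Δσ = 57.3 + 98.7 = 156 kPa.
Normally consolidated clay, so the full stress increment lies on the virgin compression line:
S_c = C_c·H/(1+e₀)·log₁₀(σ'_f/σ'_0) = 0.2×2.6/(1+0.92)×log₁₀(156/57.3)
    = 0.27083 × 0.43497 = 0.1178 m

S_c ≈ 118 mm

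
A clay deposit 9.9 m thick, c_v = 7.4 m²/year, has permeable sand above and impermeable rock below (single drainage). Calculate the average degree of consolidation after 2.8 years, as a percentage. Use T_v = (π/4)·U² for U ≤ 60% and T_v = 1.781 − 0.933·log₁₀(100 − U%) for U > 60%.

Drainage path length: H_d = H = 9.9 m (single drainage).
T_v = c_v·t/H_d² = 7.4×2.8/9.9² = 0.21141.
T_v = 0.21141 corresponds to the U ≤ 60% branch:
U = √(4T_v/π) = 0.5188

U ≈ 51.9 %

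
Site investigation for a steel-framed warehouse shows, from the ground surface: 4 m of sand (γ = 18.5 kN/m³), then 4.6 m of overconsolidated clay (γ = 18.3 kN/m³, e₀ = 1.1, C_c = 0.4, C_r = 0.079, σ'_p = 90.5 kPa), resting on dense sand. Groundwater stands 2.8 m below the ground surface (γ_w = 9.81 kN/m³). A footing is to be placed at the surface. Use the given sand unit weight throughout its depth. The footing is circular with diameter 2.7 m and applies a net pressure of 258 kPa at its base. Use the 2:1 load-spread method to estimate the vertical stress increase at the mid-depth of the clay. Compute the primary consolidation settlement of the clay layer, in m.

Mid-depth of clay below the ground surface: z = 4 + 4.6/2 = 6.3 m.
Total vertical stress at mid-clay: σ_v = 18.5×4 + 18.3×2.3 = 116.09 kPa.
Pore pressure: u = 9.81×(6.3 − 2.8) = 34.335 kPa.
Initial effective stress: σ'_0 = σ_v − u = 116.09 − 34.335 = 81.755 kPa.
Stress increase at mid-clay by the 2:1 spreading method:
Δσ ≈ qD²/(D+z)² = 258×2.7²/(2.7+6.3)² = 23.22 kPa
Final effective stress: σ'_f = 81.755 + 23.22 = 104.97 kPa.
σ'_f = 104.97 > σ'_p = 90.5 kPa, so the stress path crosses the preconsolidation pressure — recompression up to σ'_p, then virgin compression beyond:
S_c = H/(1+e₀)·[C_r·log₁₀(σ'_p/σ'_0) + C_c·log₁₀(σ'_f/σ'_p)]
    = 4.6/2.1 × [0.079×log₁₀(90.5/81.755) + 0.4×log₁₀(104.97/90.5)]
    = 2.1905 × [0.0034866 + 0.025767] = 0.06408 m

S_c ≈ 0.0641 m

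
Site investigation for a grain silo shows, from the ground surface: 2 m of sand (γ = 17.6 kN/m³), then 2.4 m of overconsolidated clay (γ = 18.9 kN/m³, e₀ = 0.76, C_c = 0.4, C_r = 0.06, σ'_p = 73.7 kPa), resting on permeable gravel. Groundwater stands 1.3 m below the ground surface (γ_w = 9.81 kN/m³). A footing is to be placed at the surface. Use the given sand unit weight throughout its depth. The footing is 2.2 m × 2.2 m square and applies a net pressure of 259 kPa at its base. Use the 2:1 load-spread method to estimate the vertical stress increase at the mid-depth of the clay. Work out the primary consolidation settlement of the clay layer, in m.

S_c ≈ 0.0483 m

Mid-depth of clay below the ground surface: z = 2 + 2.4/2 = 3.2 m.
Total vertical stress at mid-clay: σ_v = 17.6×2 + 18.9×1.2 = 57.88 kPa.
Pore pressure: u = 9.81×(3.2 − 1.3) = 18.639 kPa.
Initial effective stress: σ'_0 = σ_v − u = 57.88 − 18.639 = 39.241 kPa.
Stress increase at mid-clay by the 2:1 spreading method:
Δσ = qBL/((B+z)(L+z)) = 259×2.2×2.2/((2.2+3.2)(2.2+3.2)) = 42.989 kPa
Final effective stress: σ'_f = 39.241 + 42.989 = 82.23 kPa.
σ'_f = 82.23 > σ'_p = 73.7 kPa, so the stress path crosses the preconsolidation pressure — recompression up to σ'_p, then virgin compression beyond:
S_c = H/(1+e₀)·[C_r·log₁₀(σ'_p/σ'_0) + C_c·log₁₀(σ'_f/σ'_p)]
    = 2.4/1.76 × [0.06×log₁₀(73.7/39.241) + 0.4×log₁₀(82.23/73.7)]
    = 1.3636 × [0.016424 + 0.019025] = 0.04834 m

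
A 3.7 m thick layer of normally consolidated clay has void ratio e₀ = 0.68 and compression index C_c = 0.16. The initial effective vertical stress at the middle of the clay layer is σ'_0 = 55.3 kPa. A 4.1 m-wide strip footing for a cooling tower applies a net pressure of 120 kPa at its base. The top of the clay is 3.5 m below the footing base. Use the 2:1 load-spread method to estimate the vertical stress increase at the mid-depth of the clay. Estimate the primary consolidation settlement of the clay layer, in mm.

S_c ≈ 102 mm

Mid-depth of clay below the footing base: z = 3.5 + 3.7/2 = 5.35 m.
Stress increase at mid-clay by the 2:1 spreading method:
Δσ = qB/(B+z) = 120×4.1/(4.1+5.35) = 52.063 kPa
Final effective stress: σ'_f = σ'_0 + Δσ = 55.3 + 52.063 = 107.36 kPa.
Normally consolidated clay, so the full stress increment lies on the virgin compression line:
S_c = C_c·H/(1+e₀)·log₁₀(σ'_f/σ'_0) = 0.16×3.7/(1+0.68)×log₁₀(107.36/55.3)
    = 0.35238 × 0.28812 = 0.1015 m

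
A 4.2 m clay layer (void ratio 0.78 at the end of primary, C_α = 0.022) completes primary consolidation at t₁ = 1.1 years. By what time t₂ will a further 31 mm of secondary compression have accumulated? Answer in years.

t₂ ≈ 4.35 years

S_s = C_α·H/(1+e_p)·log₁₀(t₂/t₁) ⇒ log₁₀(t₂/t₁) = S_s·(1+e_p)/(C_α·H).
log₁₀(t₂/t₁) = 0.031 × (1+0.78) / (0.022×4.2) = 0.5972
t₂ = t₁ × 10^0.5972 = 1.1 × 3.955 = 4.351 years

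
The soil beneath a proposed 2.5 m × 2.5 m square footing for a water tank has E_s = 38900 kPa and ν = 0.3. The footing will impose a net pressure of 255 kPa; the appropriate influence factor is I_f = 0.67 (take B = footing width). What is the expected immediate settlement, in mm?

S_e ≈ 9.99 mm

Immediate (elastic) settlement: S_e = q·B·(1−ν²)/E_s · I_f.
S_e = 255 × 2.5 × (1 − 0.3²) / 38900 × 0.67
    = 255 × 2.5 × 0.91 / 38900 × 0.67
    = 0.009992 m = 9.992 mm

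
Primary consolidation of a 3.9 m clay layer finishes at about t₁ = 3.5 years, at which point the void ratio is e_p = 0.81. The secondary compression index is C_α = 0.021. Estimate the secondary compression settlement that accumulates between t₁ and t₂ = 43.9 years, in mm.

Secondary compression: S_s = C_α·H/(1+e_p)·log₁₀(t₂/t₁)
S_s = 0.021×3.9/(1+0.81)×log₁₀(43.9/3.5)
    = 0.04525 × 1.098 = 0.0497 m

S_s ≈ 49.7 mm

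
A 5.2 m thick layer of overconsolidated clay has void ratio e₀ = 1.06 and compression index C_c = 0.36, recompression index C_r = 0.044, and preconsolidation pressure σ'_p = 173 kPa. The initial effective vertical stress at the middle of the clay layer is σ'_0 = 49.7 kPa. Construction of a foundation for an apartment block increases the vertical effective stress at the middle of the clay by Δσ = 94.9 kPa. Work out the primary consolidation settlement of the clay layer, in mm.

S_c ≈ 51.5 mm

Final effective stress: σ'_f = 49.7 + 94.9 = 144.6 kPa.
σ'_f = 144.6 ≤ σ'_p = 173 kPa, so the clay remains overconsolidated and only the recompression index applies:
S_c = C_r·H/(1+e₀)·log₁₀(σ'_f/σ'_0) = 0.044×5.2/2.06×log₁₀(144.6/49.7)
    = 0.11107 × 0.46381 = 0.05152 m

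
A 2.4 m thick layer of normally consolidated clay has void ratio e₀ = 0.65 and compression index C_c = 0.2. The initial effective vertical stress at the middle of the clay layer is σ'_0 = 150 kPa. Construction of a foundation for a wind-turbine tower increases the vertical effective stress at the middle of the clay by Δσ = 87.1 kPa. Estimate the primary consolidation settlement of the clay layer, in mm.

S_c ≈ 57.8 mm

Final effective stress: σ'_f = σ'_0 + Δσ = 150 + 87.1 = 237.1 kPa.
Normally consolidated clay, so the full stress increment lies on the virgin compression line:
S_c = C_c·H/(1+e₀)·log₁₀(σ'_f/σ'_0) = 0.2×2.4/(1+0.65)×log₁₀(237.1/150)
    = 0.29091 × 0.19884 = 0.05784 m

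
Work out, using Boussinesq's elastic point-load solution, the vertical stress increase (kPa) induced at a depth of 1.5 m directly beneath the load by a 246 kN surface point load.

Δσ_z ≈ 52.2 kPa

Boussinesq vertical stress below a point load on an elastic half-space:
Δσ_z = 3P/(2πz²) · [1 + (r/z)²]^(−5/2)
r/z = 0/1.5 = 0; [1+(r/z)²]^(−5/2) = 1.
Δσ_z = 3×246/(2π×1.5²) × 1 = 52.203 × 1 = 52.2 kPa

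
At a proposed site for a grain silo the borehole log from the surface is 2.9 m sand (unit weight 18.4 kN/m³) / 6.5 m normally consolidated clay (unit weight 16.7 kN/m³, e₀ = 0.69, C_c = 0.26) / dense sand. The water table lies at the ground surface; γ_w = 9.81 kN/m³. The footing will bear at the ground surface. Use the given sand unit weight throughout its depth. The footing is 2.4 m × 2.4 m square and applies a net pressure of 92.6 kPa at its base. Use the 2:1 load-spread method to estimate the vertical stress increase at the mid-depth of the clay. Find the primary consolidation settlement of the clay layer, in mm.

S_c ≈ 62.3 mm

Mid-depth of clay below the ground surface: z = 2.9 + 6.5/2 = 6.15 m.
Total vertical stress at mid-clay: σ_v = 18.4×2.9 + 16.7×3.25 = 107.63 kPa.
Pore pressure: u = 9.81×(6.15 − 0) = 60.332 kPa.
Initial effective stress: σ'_0 = σ_v − u = 107.63 − 60.332 = 47.298 kPa.
Stress increase at mid-clay by the 2:1 spreading method:
Δσ = qBL/((B+z)(L+z)) = 92.6×2.4×2.4/((2.4+6.15)(2.4+6.15)) = 7.2963 kPa
Final effective stress: σ'_f = σ'_0 + Δσ = 47.298 + 7.2963 = 54.594 kPa.
Normally consolidated clay, so the full stress increment lies on the virgin compression line:
S_c = C_c·H/(1+e₀)·log₁₀(σ'_f/σ'_0) = 0.26×6.5/(1+0.69)×log₁₀(54.594/47.298)
    = 1 × 0.062302 = 0.0623 m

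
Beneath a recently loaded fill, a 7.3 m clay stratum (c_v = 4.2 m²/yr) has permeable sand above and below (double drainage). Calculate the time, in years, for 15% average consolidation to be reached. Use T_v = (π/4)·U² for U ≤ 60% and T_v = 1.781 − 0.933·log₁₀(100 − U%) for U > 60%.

t ≈ 0.0561 years

Drainage path length: H_d = H/2 = 3.65 m (double drainage).
U ≤ 60%: T_v = (π/4)·U² = (π/4)×0.15² = 0.017671.
t = T_v·H_d²/c_v = 0.017671×3.65²/4.2 = 0.05605 years.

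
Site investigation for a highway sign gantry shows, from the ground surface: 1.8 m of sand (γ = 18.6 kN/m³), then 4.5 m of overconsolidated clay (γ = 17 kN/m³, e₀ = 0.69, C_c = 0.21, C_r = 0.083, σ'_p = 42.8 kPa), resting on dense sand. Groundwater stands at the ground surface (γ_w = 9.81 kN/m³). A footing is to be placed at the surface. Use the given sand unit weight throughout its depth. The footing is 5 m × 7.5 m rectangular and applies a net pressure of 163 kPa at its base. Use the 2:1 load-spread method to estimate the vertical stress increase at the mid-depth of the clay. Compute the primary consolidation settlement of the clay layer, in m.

Mid-depth of clay below the ground surface: z = 1.8 + 4.5/2 = 4.05 m.
Total vertical stress at mid-clay: σ_v = 18.6×1.8 + 17×2.25 = 71.73 kPa.
Pore pressure: u = 9.81×(4.05 − 0) = 39.73 kPa.
Initial effective stress: σ'_0 = σ_v − u = 71.73 − 39.73 = 32 kPa.
Stress increase at mid-clay by the 2:1 spreading method:
Δσ = qBL/((B+z)(L+z)) = 163×5×7.5/((5+4.05)(7.5+4.05)) = 58.477 kPa
Final effective stress: σ'_f = 32 + 58.477 = 90.477 kPa.
σ'_f = 90.477 > σ'_p = 42.8 kPa, so the stress path crosses the preconsolidation pressure — recompression up to σ'_p, then virgin compression beyond:
S_c = H/(1+e₀)·[C_r·log₁₀(σ'_p/σ'_0) + C_c·log₁₀(σ'_f/σ'_p)]
    = 4.5/1.69 × [0.083×log₁₀(42.8/32) + 0.21×log₁₀(90.477/42.8)]
    = 2.6627 × [0.010482 + 0.06827] = 0.2097 m

S_c ≈ 0.21 m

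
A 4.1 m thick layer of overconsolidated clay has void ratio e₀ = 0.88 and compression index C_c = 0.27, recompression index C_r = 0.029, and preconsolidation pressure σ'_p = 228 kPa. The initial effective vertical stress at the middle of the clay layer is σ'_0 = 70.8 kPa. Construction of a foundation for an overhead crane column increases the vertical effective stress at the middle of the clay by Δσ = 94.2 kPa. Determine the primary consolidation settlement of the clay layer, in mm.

Final effective stress: σ'_f = 70.8 + 94.2 = 165 kPa.
σ'_f = 165 ≤ σ'_p = 228 kPa, so the clay remains overconsolidated and only the recompression index applies:
S_c = C_r·H/(1+e₀)·log₁₀(σ'_f/σ'_0) = 0.029×4.1/1.88×log₁₀(165/70.8)
    = 0.063246 × 0.36745 = 0.02324 m

S_c ≈ 23.2 mm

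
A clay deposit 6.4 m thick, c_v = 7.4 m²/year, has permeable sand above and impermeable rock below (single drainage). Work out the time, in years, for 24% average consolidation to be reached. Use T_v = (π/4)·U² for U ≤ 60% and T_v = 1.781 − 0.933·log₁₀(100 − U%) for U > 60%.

Drainage path length: H_d = H = 6.4 m (single drainage).
U ≤ 60%: T_v = (π/4)·U² = (π/4)×0.24² = 0.045239.
t = T_v·H_d²/c_v = 0.045239×6.4²/7.4 = 0.2504 years.

t ≈ 0.25 years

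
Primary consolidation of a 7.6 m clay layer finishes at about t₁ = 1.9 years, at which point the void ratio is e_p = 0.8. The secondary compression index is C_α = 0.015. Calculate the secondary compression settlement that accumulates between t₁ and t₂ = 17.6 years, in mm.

Secondary compression: S_s = C_α·H/(1+e_p)·log₁₀(t₂/t₁)
S_s = 0.015×7.6/(1+0.8)×log₁₀(17.6/1.9)
    = 0.06333 × 0.9668 = 0.06123 m

S_s ≈ 61.2 mm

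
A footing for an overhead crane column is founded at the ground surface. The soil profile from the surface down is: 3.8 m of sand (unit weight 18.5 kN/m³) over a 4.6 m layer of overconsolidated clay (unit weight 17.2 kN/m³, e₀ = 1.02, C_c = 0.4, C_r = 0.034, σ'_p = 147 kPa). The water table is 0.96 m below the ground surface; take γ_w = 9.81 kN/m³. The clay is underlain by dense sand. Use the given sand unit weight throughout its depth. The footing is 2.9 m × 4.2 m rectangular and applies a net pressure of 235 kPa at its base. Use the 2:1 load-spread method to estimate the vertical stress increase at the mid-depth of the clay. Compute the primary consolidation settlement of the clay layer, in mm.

S_c ≈ 14.1 mm

Mid-depth of clay below the ground surface: z = 3.8 + 4.6/2 = 6.1 m.
Total vertical stress at mid-clay: σ_v = 18.5×3.8 + 17.2×2.3 = 109.86 kPa.
Pore pressure: u = 9.81×(6.1 − 0.96) = 50.423 kPa.
Initial effective stress: σ'_0 = σ_v − u = 109.86 − 50.423 = 59.437 kPa.
Stress increase at mid-clay by the 2:1 spreading method:
Δσ = qBL/((B+z)(L+z)) = 235×2.9×4.2/((2.9+6.1)(4.2+6.1)) = 30.877 kPa
Final effective stress: σ'_f = 59.437 + 30.877 = 90.314 kPa.
σ'_f = 90.314 ≤ σ'_p = 147 kPa, so the clay remains overconsolidated and only the recompression index applies:
S_c = C_r·H/(1+e₀)·log₁₀(σ'_f/σ'_0) = 0.034×4.6/2.02×log₁₀(90.314/59.437)
    = 0.077425 × 0.1817 = 0.01407 m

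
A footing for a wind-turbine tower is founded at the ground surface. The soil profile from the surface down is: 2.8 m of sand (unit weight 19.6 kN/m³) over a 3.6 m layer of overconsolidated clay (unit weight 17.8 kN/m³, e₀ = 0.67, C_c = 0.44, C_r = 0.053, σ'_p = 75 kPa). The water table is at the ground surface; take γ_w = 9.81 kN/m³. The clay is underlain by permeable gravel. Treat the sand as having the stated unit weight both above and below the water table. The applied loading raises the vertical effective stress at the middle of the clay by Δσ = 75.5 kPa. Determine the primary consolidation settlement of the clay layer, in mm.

Mid-depth of clay below the ground surface: z = 2.8 + 3.6/2 = 4.6 m.
Total vertical stress at mid-clay: σ_v = 19.6×2.8 + 17.8×1.8 = 86.92 kPa.
Pore pressure: u = 9.81×(4.6 − 0) = 45.126 kPa.
Initial effective stress: σ'_0 = σ_v − u = 86.92 − 45.126 = 41.794 kPa.
Final effective stress: σ'_f = 41.794 + 75.5 = 117.29 kPa.
σ'_f = 117.29 > σ'_p = 75 kPa, so the stress path crosses the preconsolidation pressure — recompression up to σ'_p, then virgin compression beyond:
S_c = H/(1+e₀)·[C_r·log₁₀(σ'_p/σ'_0) + C_c·log₁₀(σ'_f/σ'_p)]
    = 3.6/1.67 × [0.053×log₁₀(75/41.794) + 0.44×log₁₀(117.29/75)]
    = 2.1557 × [0.013459 + 0.085448] = 0.2132 m

S_c ≈ 213 mm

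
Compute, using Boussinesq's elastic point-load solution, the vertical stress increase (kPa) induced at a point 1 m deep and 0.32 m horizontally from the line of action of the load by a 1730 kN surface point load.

Boussinesq vertical stress below a point load on an elastic half-space:
Δσ_z = 3P/(2πz²) · [1 + (r/z)²]^(−5/2)
r/z = 0.32/1 = 0.32; [1+(r/z)²]^(−5/2) = 0.7837.
Δσ_z = 3×1730/(2π×1²) × 0.7837 = 826.01 × 0.7837 = 647.3 kPa

Δσ_z ≈ 647 kPa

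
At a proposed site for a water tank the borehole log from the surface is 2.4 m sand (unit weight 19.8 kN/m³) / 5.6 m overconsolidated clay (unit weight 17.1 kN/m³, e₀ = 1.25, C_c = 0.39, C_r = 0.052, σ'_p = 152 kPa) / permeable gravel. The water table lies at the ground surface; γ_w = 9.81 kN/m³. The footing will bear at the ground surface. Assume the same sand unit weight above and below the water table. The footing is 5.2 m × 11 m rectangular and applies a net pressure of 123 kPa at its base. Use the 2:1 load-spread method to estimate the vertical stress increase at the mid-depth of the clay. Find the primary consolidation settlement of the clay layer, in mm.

S_c ≈ 37.3 mm

Mid-depth of clay below the ground surface: z = 2.4 + 5.6/2 = 5.2 m.
Total vertical stress at mid-clay: σ_v = 19.8×2.4 + 17.1×2.8 = 95.4 kPa.
Pore pressure: u = 9.81×(5.2 − 0) = 51.012 kPa.
Initial effective stress: σ'_0 = σ_v − u = 95.4 − 51.012 = 44.388 kPa.
Stress increase at mid-clay by the 2:1 spreading method:
Δσ = qBL/((B+z)(L+z)) = 123×5.2×11/((5.2+5.2)(11+5.2)) = 41.759 kPa
Final effective stress: σ'_f = 44.388 + 41.759 = 86.147 kPa.
σ'_f = 86.147 ≤ σ'_p = 152 kPa, so the clay remains overconsolidated and only the recompression index applies:
S_c = C_r·H/(1+e₀)·log₁₀(σ'_f/σ'_0) = 0.052×5.6/2.25×log₁₀(86.147/44.388)
    = 0.12942 × 0.28797 = 0.03727 m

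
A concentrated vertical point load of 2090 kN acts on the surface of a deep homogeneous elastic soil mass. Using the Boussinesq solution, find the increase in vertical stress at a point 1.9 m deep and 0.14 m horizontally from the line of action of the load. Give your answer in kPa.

Boussinesq vertical stress below a point load on an elastic half-space:
Δσ_z = 3P/(2πz²) · [1 + (r/z)²]^(−5/2)
r/z = 0.14/1.9 = 0.073684; [1+(r/z)²]^(−5/2) = 0.98655.
Δσ_z = 3×2090/(2π×1.9²) × 0.98655 = 276.43 × 0.98655 = 272.7 kPa

Δσ_z ≈ 273 kPa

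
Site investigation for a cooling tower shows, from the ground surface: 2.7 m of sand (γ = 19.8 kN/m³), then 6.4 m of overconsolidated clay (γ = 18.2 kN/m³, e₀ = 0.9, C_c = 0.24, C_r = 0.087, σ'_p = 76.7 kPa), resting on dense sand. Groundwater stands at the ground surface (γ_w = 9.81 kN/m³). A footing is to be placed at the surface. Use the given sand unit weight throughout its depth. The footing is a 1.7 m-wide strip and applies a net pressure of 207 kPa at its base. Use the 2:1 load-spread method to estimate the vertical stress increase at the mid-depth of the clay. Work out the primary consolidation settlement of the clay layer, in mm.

S_c ≈ 139 mm

Mid-depth of clay below the ground surface: z = 2.7 + 6.4/2 = 5.9 m.
Total vertical stress at mid-clay: σ_v = 19.8×2.7 + 18.2×3.2 = 111.7 kPa.
Pore pressure: u = 9.81×(5.9 − 0) = 57.879 kPa.
Initial effective stress: σ'_0 = σ_v − u = 111.7 − 57.879 = 53.821 kPa.
Stress increase at mid-clay by the 2:1 spreading method:
Δσ = qB/(B+z) = 207×1.7/(1.7+5.9) = 46.303 kPa
Final effective stress: σ'_f = 53.821 + 46.303 = 100.12 kPa.
σ'_f = 100.12 > σ'_p = 76.7 kPa, so the stress path crosses the preconsolidation pressure — recompression up to σ'_p, then virgin compression beyond:
S_c = H/(1+e₀)·[C_r·log₁₀(σ'_p/σ'_0) + C_c·log₁₀(σ'_f/σ'_p)]
    = 6.4/1.9 × [0.087×log₁₀(76.7/53.821) + 0.24×log₁₀(100.12/76.7)]
    = 3.3684 × [0.013384 + 0.027774] = 0.1386 m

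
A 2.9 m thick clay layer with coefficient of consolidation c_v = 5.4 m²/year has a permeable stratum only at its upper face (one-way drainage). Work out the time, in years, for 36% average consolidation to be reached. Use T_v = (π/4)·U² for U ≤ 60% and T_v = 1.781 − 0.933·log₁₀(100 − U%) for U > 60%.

t ≈ 0.159 years

Drainage path length: H_d = H = 2.9 m (single drainage).
U ≤ 60%: T_v = (π/4)·U² = (π/4)×0.36² = 0.10179.
t = T_v·H_d²/c_v = 0.10179×2.9²/5.4 = 0.1585 years.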